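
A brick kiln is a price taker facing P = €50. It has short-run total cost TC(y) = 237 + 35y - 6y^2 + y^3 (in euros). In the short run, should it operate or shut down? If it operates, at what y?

Produce at y = 5

Strip out fixed cost: VC = 35y - 6y^2 + y^3. Then AVC = 35 - 6y + y^2 and MC = 35 - 12y + 3y^2.
AVC hits its minimum where MC = AVC, at y = 3, giving min AVC = 35 - 6·3 + 3^2 = €26.
Because €50 ≥ €26, revenue can cover variable cost; the firm operates.
Solving P = MC: -15 - 12y + 3y^2 = 0 ⇒ y = -1 or 5. On the upward-sloping branch, y* = 5.
Check: AVC at y = 5 is €30 ≤ P, so revenue covers variable cost.
Profit = P·y − TC = 50·5 − 387 = -€137, a loss, but smaller than the €237 fixed cost the firm would lose by shutting down.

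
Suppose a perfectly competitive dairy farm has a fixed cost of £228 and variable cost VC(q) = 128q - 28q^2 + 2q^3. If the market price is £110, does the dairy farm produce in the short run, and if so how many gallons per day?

Produce at q = 9

Variable cost is VC = 128q - 28q^2 + 2q^3, so AVC = VC/q = 128 - 28q + 2q^2 and MC = dTC/dq = 128 - 56q + 6q^2.
AVC hits its minimum where MC = AVC, at q = 7, giving min AVC = 128 - 28·7 + 2·7^2 = £30.
P = £110 exceeds min AVC = £30, so the firm stays open.
Set P = MC: 110 = 128 - 56q + 6q^2 → 18 - 56q + 6q^2 = 0. The roots are q = 1/3 and q = 9; the profit-maximizing output is on the rising part of MC, so q* = 9.
Check: AVC at q = 9 is £38 ≤ P, so revenue covers variable cost.
Profit = P·q − TC = 110·9 − 570 = £420.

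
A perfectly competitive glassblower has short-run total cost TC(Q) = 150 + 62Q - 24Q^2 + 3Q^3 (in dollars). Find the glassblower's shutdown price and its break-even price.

Shutdown price = $14; break-even price = $47

AVC = 62 - 24Q + 3Q^2; minimized at Q = 4, giving min AVC = $14. That is the shutdown price.
ATC = 150/Q + 62 - 24Q + 3Q^2. Setting dATC/dQ = −150/Q^2 − 24 + 6Q = 0 gives Q = 5 (since 6·5^3 − 24·5^2 = 150).
min ATC = 150/5 + 62 − 24·5 + 3·5^2 = $47. That is the break-even price.
Between these two prices the firm operates at a loss; above $47 it earns a profit.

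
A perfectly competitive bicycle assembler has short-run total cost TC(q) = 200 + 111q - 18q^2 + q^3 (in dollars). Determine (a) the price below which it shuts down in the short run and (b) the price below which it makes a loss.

Shutdown price = min AVC. AVC = 111 - 18q + q^2, with vertex at q = 9 and minimum $30.
ATC = 200/q + 111 - 18q + q^2. Setting dATC/dq = −200/q^2 − 18 + 2q = 0 gives q = 10 (since 2·10^3 − 18·10^2 = 200).
min ATC = 200/10 + 111 − 18·10 + 10^2 = $51. That is the break-even price.
For $30 ≤ P < $51 the firm produces at a loss; below $30 it shuts down.

Shutdown price = $30; break-even price = $51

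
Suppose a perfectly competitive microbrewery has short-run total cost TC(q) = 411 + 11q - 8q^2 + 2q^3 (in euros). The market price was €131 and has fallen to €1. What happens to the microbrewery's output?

Output falls from 6 to 0 (the firm shuts down)

MC = 11 - 16q + 6q^2; the shutdown threshold is min AVC = €3 (at q = 2).
At P = €131 ≥ min AVC, set P = MC on the rising branch: q = 6.
At P = €1 < min AVC = €3, price no longer covers variable cost at any output, so the firm shuts down: q = 0.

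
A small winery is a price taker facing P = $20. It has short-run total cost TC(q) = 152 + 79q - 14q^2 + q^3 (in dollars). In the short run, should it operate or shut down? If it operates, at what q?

Variable cost is VC = 79q - 14q^2 + q^3, so AVC = VC/q = 79 - 14q + q^2 and MC = dTC/dq = 79 - 28q + 3q^2.
AVC hits its minimum where MC = AVC, at q = 7, giving min AVC = 79 - 14·7 + 7^2 = $30.
Since P = $20 < min AVC = $30, price fails to cover variable cost at any output.
Shutting down limits the loss to fixed cost, $152.

Shut down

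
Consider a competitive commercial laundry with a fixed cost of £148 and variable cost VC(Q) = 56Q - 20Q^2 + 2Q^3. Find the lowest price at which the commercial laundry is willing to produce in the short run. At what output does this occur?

£6 per unit, at Q = 5

The firm shuts down when price falls below the minimum of average variable cost. AVC = VC/Q = 56 - 20Q + 2Q^2.
At the minimum of AVC, MC = AVC. MC = 56 - 40Q + 6Q^2; setting MC = AVC gives 4Q^2 - 20Q = 0, so Q = 5. min AVC = 6.
So the shutdown price is £6.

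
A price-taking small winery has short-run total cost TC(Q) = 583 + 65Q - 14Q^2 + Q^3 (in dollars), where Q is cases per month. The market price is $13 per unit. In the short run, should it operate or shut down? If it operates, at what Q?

Variable cost is VC = 65Q - 14Q^2 + Q^3, so AVC = VC/Q = 65 - 14Q + Q^2 and MC = dTC/dQ = 65 - 28Q + 3Q^2.
AVC hits its minimum where MC = AVC, at Q = 7, giving min AVC = 65 - 14·7 + 7^2 = $16.
With P < min AVC ($13 < $16), every unit sold adds to the loss.
Best response: produce nothing and absorb the $583 fixed cost.

Shut down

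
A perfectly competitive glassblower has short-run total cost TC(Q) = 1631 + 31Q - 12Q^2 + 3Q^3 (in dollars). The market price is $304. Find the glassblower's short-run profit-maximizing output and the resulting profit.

Profit = -$161 at Q = 7

AVC = 31 - 12Q + 3Q^2; min AVC = $19 at Q = 2. Since P = $304 ≥ min AVC, the firm produces.
MC = 31 - 24Q + 9Q^2. Setting P = MC and taking the root on the rising branch gives Q* = 7.
TR = 304·7 = 2128. TC = 1631 + 658 = 2289. Profit = 2128 − 2289 = -$161.
That loss of $161 beats the $1631 the firm would lose by shutting down; producing recovers $1470 of fixed cost.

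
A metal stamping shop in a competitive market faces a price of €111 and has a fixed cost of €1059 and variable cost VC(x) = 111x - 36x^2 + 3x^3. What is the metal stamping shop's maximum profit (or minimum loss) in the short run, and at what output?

Profit = -€291 at x = 8

AVC = 111 - 36x + 3x^2; min AVC = €3 at x = 6. Since P = €111 ≥ min AVC, the firm produces.
MC = 111 - 72x + 9x^2. Setting P = MC and taking the root on the rising branch gives x* = 8.
TR = 111·8 = 888. TC = 1059 + 120 = 1179. Profit = 888 − 1179 = -€291.
By producing, the firm covers all variable cost plus €768 of fixed cost; shutting down would lose the full €1059.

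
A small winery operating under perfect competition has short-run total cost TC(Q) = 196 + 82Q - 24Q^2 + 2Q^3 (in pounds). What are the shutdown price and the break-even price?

Shutdown price = min AVC. AVC = 82 - 24Q + 2Q^2, with vertex at Q = 6 and minimum £10.
ATC = 196/Q + 82 - 24Q + 2Q^2. Setting dATC/dQ = −196/Q^2 − 24 + 4Q = 0 gives Q = 7 (since 4·7^3 − 24·7^2 = 196).
min ATC = 196/7 + 82 − 24·7 + 2·7^2 = £40. That is the break-even price.
Between these two prices the firm operates at a loss; above £40 it earns a profit.

Shutdown price = £10; break-even price = £40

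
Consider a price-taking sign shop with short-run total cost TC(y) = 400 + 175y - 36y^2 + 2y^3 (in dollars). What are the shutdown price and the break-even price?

Shutdown price = $13; break-even price = $55

Shutdown price = min AVC. AVC = 175 - 36y + 2y^2, with vertex at y = 9 and minimum $13.
ATC = 400/y + 175 - 36y + 2y^2. Setting dATC/dy = −400/y^2 − 36 + 4y = 0 gives y = 10 (since 4·10^3 − 36·10^2 = 400).
min ATC = 400/10 + 175 − 36·10 + 2·10^2 = $55. That is the break-even price.
Between these two prices the firm operates at a loss; above $55 it earns a profit.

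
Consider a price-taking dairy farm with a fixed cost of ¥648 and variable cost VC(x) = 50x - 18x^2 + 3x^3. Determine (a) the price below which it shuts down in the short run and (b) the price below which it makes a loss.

Shutdown price = min AVC. AVC = 50 - 18x + 3x^2, with vertex at x = 3 and minimum ¥23.
ATC = 648/x + 50 - 18x + 3x^2. Setting dATC/dx = −648/x^2 − 18 + 6x = 0 gives x = 6 (since 6·6^3 − 18·6^2 = 648).
min ATC = 648/6 + 50 − 18·6 + 3·6^2 = ¥158. That is the break-even price.
Between these two prices the firm operates at a loss; above ¥158 it earns a profit.

Shutdown price = ¥23; break-even price = ¥158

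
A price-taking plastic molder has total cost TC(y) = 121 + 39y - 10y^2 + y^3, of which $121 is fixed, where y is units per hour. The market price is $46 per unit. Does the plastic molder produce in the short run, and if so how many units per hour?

From TC, MC = TC'(y) = 39 - 20y + 3y^2 and AVC = VC/y = 39 - 10y + y^2.
AVC hits its minimum where MC = AVC, at y = 5, giving min AVC = 39 - 10·5 + 5^2 = $14.
Since P = $46 ≥ min AVC = $14, price covers variable cost and the firm should produce.
Set P = MC: 46 = 39 - 20y + 3y^2 → -7 - 20y + 3y^2 = 0. The roots are y = -1/3 and y = 7; the profit-maximizing output is on the rising part of MC, so y* = 7.
Check: AVC at y = 7 is $18 ≤ P, so revenue covers variable cost.
Profit = P·y − TC = 46·7 − 247 = $75.

Produce at y = 7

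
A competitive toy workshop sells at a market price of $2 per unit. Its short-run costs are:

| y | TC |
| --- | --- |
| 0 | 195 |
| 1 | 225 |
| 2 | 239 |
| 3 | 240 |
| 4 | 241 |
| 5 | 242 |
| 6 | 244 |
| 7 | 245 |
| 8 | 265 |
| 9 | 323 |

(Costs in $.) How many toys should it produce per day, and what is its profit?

y = 0 (shut down); profit = -$195

Tabulate TR − TC: y=0: -195; y=1: -223; y=2: -235; y=3: -234; y=4: -233; y=5: -232; y=6: -232; y=7: -231; y=8: -249; y=9: -305.
Profit is highest at y = 0. Equivalently, the lowest AVC in the table is 50/7 ≈ $7.14 at y = 7, and P = $2 falls below it — price never covers variable cost, so the firm shuts down and loses only its fixed cost.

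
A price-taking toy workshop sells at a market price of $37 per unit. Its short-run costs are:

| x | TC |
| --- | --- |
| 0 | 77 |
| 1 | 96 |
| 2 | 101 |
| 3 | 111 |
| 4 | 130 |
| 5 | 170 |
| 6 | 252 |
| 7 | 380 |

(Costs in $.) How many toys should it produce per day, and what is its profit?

x = 4; profit = $18

Compute π = P·x − TC at each output: x=0: -77; x=1: -59; x=2: -27; x=3: 0; x=4: 18; x=5: 15; x=6: -30; x=7: -121.
Profit is maximized at x = 4. AVC there is 53/4 = $13.25 ≤ P, so producing beats shutting down (which would give -$77).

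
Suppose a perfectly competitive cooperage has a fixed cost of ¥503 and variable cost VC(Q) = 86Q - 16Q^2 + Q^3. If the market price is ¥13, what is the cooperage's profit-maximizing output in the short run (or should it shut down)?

Shut down

From TC, MC = TC'(Q) = 86 - 32Q + 3Q^2 and AVC = VC/Q = 86 - 16Q + Q^2.
AVC is minimized where dAVC/dQ = -16 + 2Q = 0, at Q = 8; min AVC = 86 - 16·8 + 8^2 = ¥22.
Since P = ¥13 < min AVC = ¥22, price fails to cover variable cost at any output.
The firm minimizes its loss by shutting down and losing only its fixed cost of ¥503.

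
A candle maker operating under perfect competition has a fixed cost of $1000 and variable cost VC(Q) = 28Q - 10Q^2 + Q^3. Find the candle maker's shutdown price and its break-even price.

Shutdown price = $3; break-even price = $128

AVC = 28 - 10Q + Q^2; minimized at Q = 5, giving min AVC = $3. That is the shutdown price.
ATC = 1000/Q + 28 - 10Q + Q^2. Setting dATC/dQ = −1000/Q^2 − 10 + 2Q = 0 gives Q = 10 (since 2·10^3 − 10·10^2 = 1000).
min ATC = 1000/10 + 28 − 10·10 + 10^2 = $128. That is the break-even price.
Between these two prices the firm operates at a loss; above $128 it earns a profit.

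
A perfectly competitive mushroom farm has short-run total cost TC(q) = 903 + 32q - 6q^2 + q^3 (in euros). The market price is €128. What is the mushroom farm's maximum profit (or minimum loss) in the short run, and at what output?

AVC = 32 - 6q + q^2; min AVC = €23 at q = 3. Since P = €128 ≥ min AVC, the firm produces.
MC = 32 - 12q + 3q^2. Setting P = MC and taking the root on the rising branch gives q* = 8.
TR = 128·8 = 1024. TC = 903 + 384 = 1287. Profit = 1024 − 1287 = -€263.
That loss of €263 beats the €903 the firm would lose by shutting down; producing recovers €640 of fixed cost.

Profit = -€263 at q = 8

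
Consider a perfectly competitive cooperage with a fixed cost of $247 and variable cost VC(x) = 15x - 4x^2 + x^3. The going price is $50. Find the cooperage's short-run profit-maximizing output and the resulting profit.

Profit = -$97 at x = 5

AVC = 15 - 4x + x^2 has its minimum $11 at x = 2; price $50 clears that bar, so the firm operates.
With MC = 15 - 8x + 3x^2, P = MC on the upward-sloping part at x* = 5.
TR = 50·5 = 250. TC = 247 + 100 = 347. Profit = 250 − 347 = -$97.
By producing, the firm covers all variable cost plus $150 of fixed cost; shutting down would lose the full $247.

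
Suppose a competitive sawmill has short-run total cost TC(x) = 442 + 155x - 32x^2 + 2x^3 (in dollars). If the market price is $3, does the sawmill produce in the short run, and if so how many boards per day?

Strip out fixed cost: VC = 155x - 32x^2 + 2x^3. Then AVC = 155 - 32x + 2x^2 and MC = 155 - 64x + 6x^2.
AVC is minimized where dAVC/dx = -32 + 4x = 0, at x = 8; min AVC = 155 - 32·8 + 2·8^2 = $27.
With P < min AVC ($3 < $27), every unit sold adds to the loss.
The firm minimizes its loss by shutting down and losing only its fixed cost of $442.

Shut down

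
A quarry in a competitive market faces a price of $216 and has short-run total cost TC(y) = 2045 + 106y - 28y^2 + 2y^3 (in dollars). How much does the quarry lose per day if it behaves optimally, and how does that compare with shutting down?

Profit = -$109 at y = 11

AVC = 106 - 28y + 2y^2 has its minimum $8 at y = 7; price $216 clears that bar, so the firm operates.
With MC = 106 - 56y + 6y^2, P = MC on the upward-sloping part at y* = 11.
TR = 216·11 = 2376. TC = 2045 + 440 = 2485. Profit = 2376 − 2485 = -$109.
Shutting down would mean losing the fixed cost of $2045, so operating at a loss of $109 is better by $1936.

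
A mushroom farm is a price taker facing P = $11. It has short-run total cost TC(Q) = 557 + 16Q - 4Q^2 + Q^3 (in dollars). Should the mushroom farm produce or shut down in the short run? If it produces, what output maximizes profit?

Shut down

Variable cost is VC = 16Q - 4Q^2 + Q^3, so AVC = VC/Q = 16 - 4Q + Q^2 and MC = dTC/dQ = 16 - 8Q + 3Q^2.
AVC hits its minimum where MC = AVC, at Q = 2, giving min AVC = 16 - 4·2 + 2^2 = $12.
Since P = $11 < min AVC = $12, price fails to cover variable cost at any output.
The firm minimizes its loss by shutting down and losing only its fixed cost of $557.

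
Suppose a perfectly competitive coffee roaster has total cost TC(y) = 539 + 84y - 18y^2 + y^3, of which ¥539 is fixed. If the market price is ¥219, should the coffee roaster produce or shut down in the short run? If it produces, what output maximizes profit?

Variable cost is VC = 84y - 18y^2 + y^3, so AVC = VC/y = 84 - 18y + y^2 and MC = dTC/dy = 84 - 36y + 3y^2.
AVC is minimized where dAVC/dy = -18 + 2y = 0, at y = 9; min AVC = 84 - 18·9 + 9^2 = ¥3.
P = ¥219 exceeds min AVC = ¥3, so the firm stays open.
Set P = MC: 219 = 84 - 36y + 3y^2 → -135 - 36y + 3y^2 = 0. The roots are y = -3 and y = 15; the profit-maximizing output is on the rising part of MC, so y* = 15.
Check: AVC at y = 15 is ¥39 ≤ P, so revenue covers variable cost.
Profit = P·y − TC = 219·15 − 1124 = ¥2161.

Produce at y = 15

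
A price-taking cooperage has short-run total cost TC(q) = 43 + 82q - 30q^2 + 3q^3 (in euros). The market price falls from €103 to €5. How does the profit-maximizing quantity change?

MC = 82 - 60q + 9q^2; the shutdown threshold is min AVC = €7 (at q = 5).
With P = €103 above the shutdown price, P = MC gives q = 7.
At P = €5 < min AVC = €7, price no longer covers variable cost at any output, so the firm shuts down: q = 0.

Output falls from 7 to 0 (the firm shuts down)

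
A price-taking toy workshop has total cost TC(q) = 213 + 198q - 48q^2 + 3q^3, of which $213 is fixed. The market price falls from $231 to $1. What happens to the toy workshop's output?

Output falls from 11 to 0 (the firm shuts down)

AVC = 198 - 48q + 3q^2, minimized at q = 8 where min AVC = $6. MC = 198 - 96q + 9q^2.
At P = $231 ≥ min AVC, set P = MC on the rising branch: q = 11.
At P = $1 < min AVC = $6, price no longer covers variable cost at any output, so the firm shuts down: q = 0.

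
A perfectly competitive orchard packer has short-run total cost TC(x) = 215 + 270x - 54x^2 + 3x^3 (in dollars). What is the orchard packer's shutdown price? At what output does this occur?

The shutdown price is the minimum of AVC. VC = 270x - 54x^2 + 3x^3, so AVC = 270 - 54x + 3x^2.
dAVC/dx = -54 + 6x = 0 gives x = 9. min AVC = 270 - 54·9 + 3·9^2 = 27.
The firm shuts down for any P below $27.

$27 per unit, at x = 9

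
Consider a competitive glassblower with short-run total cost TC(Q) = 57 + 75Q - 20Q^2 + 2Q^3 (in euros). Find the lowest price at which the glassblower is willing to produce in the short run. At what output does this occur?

€25 per unit, at Q = 5

The shutdown price is the minimum of AVC. VC = 75Q - 20Q^2 + 2Q^3, so AVC = 75 - 20Q + 2Q^2.
At the minimum of AVC, MC = AVC. MC = 75 - 40Q + 6Q^2; setting MC = AVC gives 4Q^2 - 20Q = 0, so Q = 5. min AVC = 25.
For P < €25 the firm produces nothing.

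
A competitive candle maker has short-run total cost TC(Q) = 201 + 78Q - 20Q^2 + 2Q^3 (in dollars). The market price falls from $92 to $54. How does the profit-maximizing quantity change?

Output falls from 7 to 6

MC = 78 - 40Q + 6Q^2; the shutdown threshold is min AVC = $28 (at Q = 5).
At P = $92 ≥ min AVC, set P = MC on the rising branch: Q = 7.
At P = $54 ≥ min AVC, set P = MC: Q = 6. The firm stays open but cuts output.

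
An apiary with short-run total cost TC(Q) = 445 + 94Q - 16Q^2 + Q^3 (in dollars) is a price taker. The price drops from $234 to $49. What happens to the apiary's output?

AVC = 94 - 16Q + Q^2, minimized at Q = 8 where min AVC = $30. MC = 94 - 32Q + 3Q^2.
With P = $234 above the shutdown price, P = MC gives Q = 14.
At P = $49 ≥ min AVC, set P = MC: Q = 9. The firm stays open but cuts output.

Output falls from 14 to 9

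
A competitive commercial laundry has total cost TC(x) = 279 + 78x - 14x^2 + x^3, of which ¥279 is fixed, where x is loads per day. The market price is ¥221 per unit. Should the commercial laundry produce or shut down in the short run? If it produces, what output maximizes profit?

Variable cost is VC = 78x - 14x^2 + x^3, so AVC = VC/x = 78 - 14x + x^2 and MC = dTC/dx = 78 - 28x + 3x^2.
The AVC parabola has its vertex at x = 14/2 = 7, where AVC = 78 - 14·7 + 7^2 = ¥29.
Since P = ¥221 ≥ min AVC = ¥29, price covers variable cost and the firm should produce.
Set P = MC: 221 = 78 - 28x + 3x^2 → -143 - 28x + 3x^2 = 0. The roots are x = -11/3 and x = 13; the profit-maximizing output is on the rising part of MC, so x* = 13.
Check: AVC at x = 13 is ¥65 ≤ P, so revenue covers variable cost.
Profit = P·x − TC = 221·13 − 1124 = ¥1749.

Produce at x = 13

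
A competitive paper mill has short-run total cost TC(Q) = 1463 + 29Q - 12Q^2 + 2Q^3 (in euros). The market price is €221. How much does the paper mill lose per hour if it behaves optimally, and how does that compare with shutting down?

AVC = 29 - 12Q + 2Q^2; min AVC = €11 at Q = 3. Since P = €221 ≥ min AVC, the firm produces.
MC = 29 - 24Q + 6Q^2. Setting P = MC and taking the root on the rising branch gives Q* = 8.
TR = 221·8 = 1768. TC = 1463 + 488 = 1951. Profit = 1768 − 1951 = -€183.
That loss of €183 beats the €1463 the firm would lose by shutting down; producing recovers €1280 of fixed cost.

Profit = -€183 at Q = 8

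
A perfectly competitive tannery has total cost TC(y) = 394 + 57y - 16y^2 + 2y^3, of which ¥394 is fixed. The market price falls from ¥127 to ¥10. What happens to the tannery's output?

MC = 57 - 32y + 6y^2; the shutdown threshold is min AVC = ¥25 (at y = 4).
At P = ¥127 ≥ min AVC, set P = MC on the rising branch: y = 7.
At P = ¥10 < min AVC = ¥25, price no longer covers variable cost at any output, so the firm shuts down: y = 0.

Output falls from 7 to 0 (the firm shuts down)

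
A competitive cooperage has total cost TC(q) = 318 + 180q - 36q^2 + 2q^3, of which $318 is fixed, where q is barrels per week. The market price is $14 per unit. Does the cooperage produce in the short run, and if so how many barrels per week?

Shut down

Strip out fixed cost: VC = 180q - 36q^2 + 2q^3. Then AVC = 180 - 36q + 2q^2 and MC = 180 - 72q + 6q^2.
The AVC parabola has its vertex at q = 36/4 = 9, where AVC = 180 - 36·9 + 2·9^2 = $18.
Since P = $14 < min AVC = $18, price fails to cover variable cost at any output.
The firm minimizes its loss by shutting down and losing only its fixed cost of $318.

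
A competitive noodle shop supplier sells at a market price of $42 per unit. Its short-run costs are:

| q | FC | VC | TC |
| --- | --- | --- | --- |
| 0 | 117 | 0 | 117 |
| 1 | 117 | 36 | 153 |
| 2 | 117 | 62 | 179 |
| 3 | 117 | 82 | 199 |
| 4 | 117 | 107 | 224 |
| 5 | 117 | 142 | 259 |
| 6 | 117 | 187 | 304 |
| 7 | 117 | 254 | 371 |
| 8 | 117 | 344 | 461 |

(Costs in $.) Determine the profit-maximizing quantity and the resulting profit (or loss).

q = 5; profit = -$49

Tabulate TR − TC: q=0: -117; q=1: -111; q=2: -95; q=3: -73; q=4: -56; q=5: -49; q=6: -52; q=7: -77; q=8: -125.
Profit is maximized at q = 5. AVC there is 142/5 = $28.40 ≤ P, so producing beats shutting down (which would give -$117).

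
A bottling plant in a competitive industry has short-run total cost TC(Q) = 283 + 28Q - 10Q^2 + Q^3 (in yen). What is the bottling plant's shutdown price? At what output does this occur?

The shutdown price is the minimum of AVC. VC = 28Q - 10Q^2 + Q^3, so AVC = 28 - 10Q + Q^2.
At the minimum of AVC, MC = AVC. MC = 28 - 20Q + 3Q^2; setting MC = AVC gives 2Q^2 - 10Q = 0, so Q = 5. min AVC = 3.
So the shutdown price is ¥3.

¥3 per unit, at Q = 5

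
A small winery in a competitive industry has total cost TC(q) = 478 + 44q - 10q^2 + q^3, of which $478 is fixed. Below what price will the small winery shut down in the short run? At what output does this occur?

Short-run supply begins at min AVC. From VC = 44q - 10q^2 + q^3, AVC = 44 - 10q + q^2.
dAVC/dq = -10 + 2q = 0 gives q = 5. min AVC = 44 - 10·5 + 5^2 = 19.
So the shutdown price is $19.

$19 per unit, at q = 5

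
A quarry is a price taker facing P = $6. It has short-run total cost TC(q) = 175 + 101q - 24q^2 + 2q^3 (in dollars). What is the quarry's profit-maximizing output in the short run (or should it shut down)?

From TC, MC = TC'(q) = 101 - 48q + 6q^2 and AVC = VC/q = 101 - 24q + 2q^2.
AVC hits its minimum where MC = AVC, at q = 6, giving min AVC = 101 - 24·6 + 2·6^2 = $29.
With P < min AVC ($6 < $29), every unit sold adds to the loss.
Shutting down limits the loss to fixed cost, $175.

Shut down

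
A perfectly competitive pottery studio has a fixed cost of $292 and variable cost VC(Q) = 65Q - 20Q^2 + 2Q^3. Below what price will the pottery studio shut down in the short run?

$15 per unit

The shutdown price is the minimum of AVC. VC = 65Q - 20Q^2 + 2Q^3, so AVC = 65 - 20Q + 2Q^2.
At the minimum of AVC, MC = AVC. MC = 65 - 40Q + 6Q^2; setting MC = AVC gives 4Q^2 - 20Q = 0, so Q = 5. min AVC = 15.
The firm shuts down for any P below $15.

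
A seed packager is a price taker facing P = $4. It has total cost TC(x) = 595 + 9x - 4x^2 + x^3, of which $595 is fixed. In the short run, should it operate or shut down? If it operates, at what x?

Shut down

Strip out fixed cost: VC = 9x - 4x^2 + x^3. Then AVC = 9 - 4x + x^2 and MC = 9 - 8x + 3x^2.
AVC is minimized where dAVC/dx = -4 + 2x = 0, at x = 2; min AVC = 9 - 4·2 + 2^2 = $5.
Since P = $4 < min AVC = $5, price fails to cover variable cost at any output.
Best response: produce nothing and absorb the $595 fixed cost.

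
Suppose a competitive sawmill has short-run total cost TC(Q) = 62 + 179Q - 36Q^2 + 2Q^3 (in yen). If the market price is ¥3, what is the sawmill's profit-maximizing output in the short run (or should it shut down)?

Shut down

From TC, MC = TC'(Q) = 179 - 72Q + 6Q^2 and AVC = VC/Q = 179 - 36Q + 2Q^2.
AVC is minimized where dAVC/dQ = -36 + 4Q = 0, at Q = 9; min AVC = 179 - 36·9 + 2·9^2 = ¥17.
P = ¥3 lies below min AVC = ¥17; no output level covers variable cost.
Best response: produce nothing and absorb the ¥62 fixed cost.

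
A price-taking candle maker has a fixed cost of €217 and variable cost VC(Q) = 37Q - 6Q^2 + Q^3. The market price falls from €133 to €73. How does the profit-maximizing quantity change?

AVC = 37 - 6Q + Q^2, minimized at Q = 3 where min AVC = €28. MC = 37 - 12Q + 3Q^2.
At P = €133 ≥ min AVC, set P = MC on the rising branch: Q = 8.
At P = €73 ≥ min AVC, set P = MC: Q = 6. The firm stays open but cuts output.

Output falls from 8 to 6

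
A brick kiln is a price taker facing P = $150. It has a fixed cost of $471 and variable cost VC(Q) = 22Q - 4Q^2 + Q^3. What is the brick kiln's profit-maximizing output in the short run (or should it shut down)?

Variable cost is VC = 22Q - 4Q^2 + Q^3, so AVC = VC/Q = 22 - 4Q + Q^2 and MC = dTC/dQ = 22 - 8Q + 3Q^2.
AVC is minimized where dAVC/dQ = -4 + 2Q = 0, at Q = 2; min AVC = 22 - 4·2 + 2^2 = $18.
P = $150 exceeds min AVC = $18, so the firm stays open.
Set P = MC: 150 = 22 - 8Q + 3Q^2 → -128 - 8Q + 3Q^2 = 0. The roots are Q = -16/3 and Q = 8; the profit-maximizing output is on the rising part of MC, so Q* = 8.
Check: AVC at Q = 8 is $54 ≤ P, so revenue covers variable cost.
Profit = P·Q − TC = 150·8 − 903 = $297.

Produce at Q = 8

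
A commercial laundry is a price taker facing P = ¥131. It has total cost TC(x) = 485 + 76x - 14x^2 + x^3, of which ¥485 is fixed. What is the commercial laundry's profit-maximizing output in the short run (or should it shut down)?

From TC, MC = TC'(x) = 76 - 28x + 3x^2 and AVC = VC/x = 76 - 14x + x^2.
AVC hits its minimum where MC = AVC, at x = 7, giving min AVC = 76 - 14·7 + 7^2 = ¥27.
P = ¥131 exceeds min AVC = ¥27, so the firm stays open.
Set P = MC: 131 = 76 - 28x + 3x^2 → -55 - 28x + 3x^2 = 0. The roots are x = -5/3 and x = 11; the profit-maximizing output is on the rising part of MC, so x* = 11.
Check: AVC at x = 11 is ¥43 ≤ P, so revenue covers variable cost.
Profit = P·x − TC = 131·11 − 958 = ¥483.

Produce at x = 11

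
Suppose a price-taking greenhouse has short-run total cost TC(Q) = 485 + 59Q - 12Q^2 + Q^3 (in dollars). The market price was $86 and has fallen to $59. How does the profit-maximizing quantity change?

Output falls from 9 to 8

MC = 59 - 24Q + 3Q^2; the shutdown threshold is min AVC = $23 (at Q = 6).
With P = $86 above the shutdown price, P = MC gives Q = 9.
At P = $59 ≥ min AVC, set P = MC: Q = 8. The firm stays open but cuts output.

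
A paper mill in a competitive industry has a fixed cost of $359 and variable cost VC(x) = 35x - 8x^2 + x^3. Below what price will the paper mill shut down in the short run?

$19 per unit

The firm shuts down when price falls below the minimum of average variable cost. AVC = VC/x = 35 - 8x + x^2.
At the minimum of AVC, MC = AVC. MC = 35 - 16x + 3x^2; setting MC = AVC gives 2x^2 - 8x = 0, so x = 4. min AVC = 19.
For P < $19 the firm produces nothing.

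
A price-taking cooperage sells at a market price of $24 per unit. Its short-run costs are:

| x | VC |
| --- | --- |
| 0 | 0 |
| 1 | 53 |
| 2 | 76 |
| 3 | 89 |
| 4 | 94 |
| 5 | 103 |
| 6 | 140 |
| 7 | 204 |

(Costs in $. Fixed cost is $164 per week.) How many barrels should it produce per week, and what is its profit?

x = 5; profit = -$147

Profit at each row (π = 24x − TC): x=0: -164; x=1: -193; x=2: -192; x=3: -181; x=4: -162; x=5: -147; x=6: -160; x=7: -200.
Profit is maximized at x = 5. AVC there is 103/5 = $20.60 ≤ P, so producing beats shutting down (which would give -$164).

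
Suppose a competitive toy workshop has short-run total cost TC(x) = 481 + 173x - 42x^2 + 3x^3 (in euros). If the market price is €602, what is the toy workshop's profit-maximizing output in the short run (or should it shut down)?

Variable cost is VC = 173x - 42x^2 + 3x^3, so AVC = VC/x = 173 - 42x + 3x^2 and MC = dTC/dx = 173 - 84x + 9x^2.
The AVC parabola has its vertex at x = 42/6 = 7, where AVC = 173 - 42·7 + 3·7^2 = €26.
P = €602 exceeds min AVC = €26, so the firm stays open.
P = MC gives -429 - 84x + 9x^2 = 0, with roots -11/3 and 13. Take the larger (rising MC): x* = 13.
Check: AVC at x = 13 is €134 ≤ P, so revenue covers variable cost.
Profit = P·x − TC = 602·13 − 2223 = €5603.

Produce at x = 13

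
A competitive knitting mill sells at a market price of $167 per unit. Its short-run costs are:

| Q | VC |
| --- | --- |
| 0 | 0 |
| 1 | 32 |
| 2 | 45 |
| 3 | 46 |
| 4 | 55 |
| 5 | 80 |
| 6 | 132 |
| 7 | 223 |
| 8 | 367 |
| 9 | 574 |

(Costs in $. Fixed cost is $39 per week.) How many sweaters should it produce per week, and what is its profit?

Profit at each row (π = 167Q − TC): Q=0: -39; Q=1: 96; Q=2: 250; Q=3: 416; Q=4: 574; Q=5: 716; Q=6: 831; Q=7: 907; Q=8: 930; Q=9: 890.
Profit is maximized at Q = 8. AVC there is 367/8 = $45.88 ≤ P, so producing beats shutting down (which would give -$39).

Q = 8; profit = $930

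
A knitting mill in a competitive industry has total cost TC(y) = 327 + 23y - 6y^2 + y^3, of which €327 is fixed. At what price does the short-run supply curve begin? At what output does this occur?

The shutdown price is the minimum of AVC. VC = 23y - 6y^2 + y^3, so AVC = 23 - 6y + y^2.
At the minimum of AVC, MC = AVC. MC = 23 - 12y + 3y^2; setting MC = AVC gives 2y^2 - 6y = 0, so y = 3. min AVC = 14.
So the shutdown price is €14.

€14 per unit, at y = 3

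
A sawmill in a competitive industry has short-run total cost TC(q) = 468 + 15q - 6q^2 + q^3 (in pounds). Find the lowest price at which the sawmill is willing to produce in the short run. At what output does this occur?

Short-run supply begins at min AVC. From VC = 15q - 6q^2 + q^3, AVC = 15 - 6q + q^2.
At the minimum of AVC, MC = AVC. MC = 15 - 12q + 3q^2; setting MC = AVC gives 2q^2 - 6q = 0, so q = 3. min AVC = 6.
For P < £6 the firm produces nothing.

£6 per unit, at q = 3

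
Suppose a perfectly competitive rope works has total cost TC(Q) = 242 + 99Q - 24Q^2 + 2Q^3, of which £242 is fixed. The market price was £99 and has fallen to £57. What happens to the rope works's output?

Output falls from 8 to 7

AVC = 99 - 24Q + 2Q^2, minimized at Q = 6 where min AVC = £27. MC = 99 - 48Q + 6Q^2.
With P = £99 above the shutdown price, P = MC gives Q = 8.
At P = £57 ≥ min AVC, set P = MC: Q = 7. The firm stays open but cuts output.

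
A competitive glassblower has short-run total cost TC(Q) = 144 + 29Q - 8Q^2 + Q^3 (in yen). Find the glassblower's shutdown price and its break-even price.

Shutdown price = ¥13; break-even price = ¥41

AVC = 29 - 8Q + Q^2; minimized at Q = 4, giving min AVC = ¥13. That is the shutdown price.
ATC = 144/Q + 29 - 8Q + Q^2. Setting dATC/dQ = −144/Q^2 − 8 + 2Q = 0 gives Q = 6 (since 2·6^3 − 8·6^2 = 144).
min ATC = 144/6 + 29 − 8·6 + 6^2 = ¥41. That is the break-even price.
Between these two prices the firm operates at a loss; above ¥41 it earns a profit.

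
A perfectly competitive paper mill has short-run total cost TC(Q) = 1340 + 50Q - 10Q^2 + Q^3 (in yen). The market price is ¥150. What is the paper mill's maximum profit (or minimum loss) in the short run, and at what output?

Profit = -¥340 at Q = 10

AVC = 50 - 10Q + Q^2; min AVC = ¥25 at Q = 5. Since P = ¥150 ≥ min AVC, the firm produces.
MC = 50 - 20Q + 3Q^2. Setting P = MC and taking the root on the rising branch gives Q* = 10.
TR = 150·10 = 1500. TC = 1340 + 500 = 1840. Profit = 1500 − 1840 = -¥340.
Shutting down would mean losing the fixed cost of ¥1340, so operating at a loss of ¥340 is better by ¥1000.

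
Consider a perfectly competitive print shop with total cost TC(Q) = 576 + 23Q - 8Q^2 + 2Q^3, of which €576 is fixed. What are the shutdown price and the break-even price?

Shutdown price = €15; break-even price = €143

Shutdown price = min AVC. AVC = 23 - 8Q + 2Q^2, with vertex at Q = 2 and minimum €15.
ATC = 576/Q + 23 - 8Q + 2Q^2. Setting dATC/dQ = −576/Q^2 − 8 + 4Q = 0 gives Q = 6 (since 4·6^3 − 8·6^2 = 576).
min ATC = 576/6 + 23 − 8·6 + 2·6^2 = €143. That is the break-even price.
For €15 ≤ P < €143 the firm produces at a loss; below €15 it shuts down.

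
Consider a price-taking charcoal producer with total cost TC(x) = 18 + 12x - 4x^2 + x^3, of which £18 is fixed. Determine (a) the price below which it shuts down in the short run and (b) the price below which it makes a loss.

AVC = 12 - 4x + x^2; minimized at x = 2, giving min AVC = £8. That is the shutdown price.
ATC = 18/x + 12 - 4x + x^2. Setting dATC/dx = −18/x^2 − 4 + 2x = 0 gives x = 3 (since 2·3^3 − 4·3^2 = 18).
min ATC = 18/3 + 12 − 4·3 + 3^2 = £15. That is the break-even price.
Between these two prices the firm operates at a loss; above £15 it earns a profit.

Shutdown price = £8; break-even price = £15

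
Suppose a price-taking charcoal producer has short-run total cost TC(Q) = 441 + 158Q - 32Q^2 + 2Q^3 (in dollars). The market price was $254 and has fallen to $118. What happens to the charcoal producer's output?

Output falls from 12 to 10

MC = 158 - 64Q + 6Q^2; the shutdown threshold is min AVC = $30 (at Q = 8).
With P = $254 above the shutdown price, P = MC gives Q = 12.
At P = $118 ≥ min AVC, set P = MC: Q = 10. The firm stays open but cuts output.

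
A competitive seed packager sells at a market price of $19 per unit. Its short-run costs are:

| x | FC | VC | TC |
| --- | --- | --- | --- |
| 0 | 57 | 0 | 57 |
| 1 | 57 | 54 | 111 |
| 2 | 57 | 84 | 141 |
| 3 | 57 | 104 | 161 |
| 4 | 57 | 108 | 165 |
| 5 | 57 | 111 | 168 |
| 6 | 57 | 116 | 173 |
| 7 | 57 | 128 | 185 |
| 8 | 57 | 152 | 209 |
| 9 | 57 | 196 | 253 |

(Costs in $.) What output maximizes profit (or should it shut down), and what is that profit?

Tabulate TR − TC: x=0: -57; x=1: -92; x=2: -103; x=3: -104; x=4: -89; x=5: -73; x=6: -59; x=7: -52; x=8: -57; x=9: -82.
Profit is maximized at x = 7. AVC there is 128/7 = $18.29 ≤ P, so producing beats shutting down (which would give -$57).

x = 7; profit = -$52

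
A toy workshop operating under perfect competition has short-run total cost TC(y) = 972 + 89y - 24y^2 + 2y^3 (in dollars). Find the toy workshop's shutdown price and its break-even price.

Shutdown price = $17; break-even price = $143

Shutdown price = min AVC. AVC = 89 - 24y + 2y^2, with vertex at y = 6 and minimum $17.
ATC = 972/y + 89 - 24y + 2y^2. Setting dATC/dy = −972/y^2 − 24 + 4y = 0 gives y = 9 (since 4·9^3 − 24·9^2 = 972).
min ATC = 972/9 + 89 − 24·9 + 2·9^2 = $143. That is the break-even price.
Between these two prices the firm operates at a loss; above $143 it earns a profit.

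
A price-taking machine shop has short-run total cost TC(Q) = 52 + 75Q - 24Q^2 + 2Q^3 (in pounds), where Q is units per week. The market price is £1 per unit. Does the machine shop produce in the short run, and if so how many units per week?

Shut down

Variable cost is VC = 75Q - 24Q^2 + 2Q^3, so AVC = VC/Q = 75 - 24Q + 2Q^2 and MC = dTC/dQ = 75 - 48Q + 6Q^2.
AVC hits its minimum where MC = AVC, at Q = 6, giving min AVC = 75 - 24·6 + 2·6^2 = £3.
With P < min AVC (£1 < £3), every unit sold adds to the loss.
The firm minimizes its loss by shutting down and losing only its fixed cost of £52.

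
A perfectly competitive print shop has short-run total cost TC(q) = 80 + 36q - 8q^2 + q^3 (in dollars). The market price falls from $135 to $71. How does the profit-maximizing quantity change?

Output falls from 9 to 7

AVC = 36 - 8q + q^2, minimized at q = 4 where min AVC = $20. MC = 36 - 16q + 3q^2.
With P = $135 above the shutdown price, P = MC gives q = 9.
At P = $71 ≥ min AVC, set P = MC: q = 7. The firm stays open but cuts output.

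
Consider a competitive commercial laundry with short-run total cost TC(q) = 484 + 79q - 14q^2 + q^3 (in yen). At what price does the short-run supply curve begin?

¥30 per unit

The shutdown price is the minimum of AVC. VC = 79q - 14q^2 + q^3, so AVC = 79 - 14q + q^2.
dAVC/dq = -14 + 2q = 0 gives q = 7. min AVC = 79 - 14·7 + 7^2 = 30.
The firm shuts down for any P below ¥30.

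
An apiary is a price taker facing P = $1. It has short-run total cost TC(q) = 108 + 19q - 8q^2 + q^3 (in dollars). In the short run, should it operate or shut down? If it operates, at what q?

Variable cost is VC = 19q - 8q^2 + q^3, so AVC = VC/q = 19 - 8q + q^2 and MC = dTC/dq = 19 - 16q + 3q^2.
AVC is minimized where dAVC/dq = -8 + 2q = 0, at q = 4; min AVC = 19 - 8·4 + 4^2 = $3.
Since P = $1 < min AVC = $3, price fails to cover variable cost at any output.
The firm minimizes its loss by shutting down and losing only its fixed cost of $108.

Shut down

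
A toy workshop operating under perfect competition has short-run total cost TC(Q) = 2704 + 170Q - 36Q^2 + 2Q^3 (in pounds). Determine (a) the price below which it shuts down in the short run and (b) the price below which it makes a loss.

Shutdown price = min AVC. AVC = 170 - 36Q + 2Q^2, with vertex at Q = 9 and minimum £8.
ATC = 2704/Q + 170 - 36Q + 2Q^2. Setting dATC/dQ = −2704/Q^2 − 36 + 4Q = 0 gives Q = 13 (since 4·13^3 − 36·13^2 = 2704).
min ATC = 2704/13 + 170 − 36·13 + 2·13^2 = £248. That is the break-even price.
Between these two prices the firm operates at a loss; above £248 it earns a profit.

Shutdown price = £8; break-even price = £248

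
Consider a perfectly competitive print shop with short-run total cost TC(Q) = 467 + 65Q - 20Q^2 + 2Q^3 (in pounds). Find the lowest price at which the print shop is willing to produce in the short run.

The firm shuts down when price falls below the minimum of average variable cost. AVC = VC/Q = 65 - 20Q + 2Q^2.
dAVC/dQ = -20 + 4Q = 0 gives Q = 5. min AVC = 65 - 20·5 + 2·5^2 = 15.
The firm shuts down for any P below £15.

£15 per unit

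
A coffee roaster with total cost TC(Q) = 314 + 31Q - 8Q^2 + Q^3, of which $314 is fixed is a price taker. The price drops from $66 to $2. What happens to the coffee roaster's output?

Output falls from 7 to 0 (the firm shuts down)

MC = 31 - 16Q + 3Q^2; the shutdown threshold is min AVC = $15 (at Q = 4).
At P = $66 ≥ min AVC, set P = MC on the rising branch: Q = 7.
At P = $2 < min AVC = $15, price no longer covers variable cost at any output, so the firm shuts down: Q = 0.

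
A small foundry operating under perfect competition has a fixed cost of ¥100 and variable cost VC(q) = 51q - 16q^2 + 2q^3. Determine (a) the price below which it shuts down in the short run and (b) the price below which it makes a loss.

AVC = 51 - 16q + 2q^2; minimized at q = 4, giving min AVC = ¥19. That is the shutdown price.
ATC = 100/q + 51 - 16q + 2q^2. Setting dATC/dq = −100/q^2 − 16 + 4q = 0 gives q = 5 (since 4·5^3 − 16·5^2 = 100).
min ATC = 100/5 + 51 − 16·5 + 2·5^2 = ¥41. That is the break-even price.
For ¥19 ≤ P < ¥41 the firm produces at a loss; below ¥19 it shuts down.

Shutdown price = ¥19; break-even price = ¥41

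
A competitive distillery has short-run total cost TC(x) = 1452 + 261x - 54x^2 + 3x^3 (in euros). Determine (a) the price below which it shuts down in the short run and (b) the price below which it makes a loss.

Shutdown price = €18; break-even price = €162

AVC = 261 - 54x + 3x^2; minimized at x = 9, giving min AVC = €18. That is the shutdown price.
ATC = 1452/x + 261 - 54x + 3x^2. Setting dATC/dx = −1452/x^2 − 54 + 6x = 0 gives x = 11 (since 6·11^3 − 54·11^2 = 1452).
min ATC = 1452/11 + 261 − 54·11 + 3·11^2 = €162. That is the break-even price.
For €18 ≤ P < €162 the firm produces at a loss; below €18 it shuts down.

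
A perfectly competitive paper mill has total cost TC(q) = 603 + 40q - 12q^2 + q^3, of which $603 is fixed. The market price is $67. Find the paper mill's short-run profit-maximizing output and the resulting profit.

Profit = -$117 at q = 9

AVC = 40 - 12q + q^2; min AVC = $4 at q = 6. Since P = $67 ≥ min AVC, the firm produces.
MC = 40 - 24q + 3q^2. Setting P = MC and taking the root on the rising branch gives q* = 9.
TR = 67·9 = 603. TC = 603 + 117 = 720. Profit = 603 − 720 = -$117.
That loss of $117 beats the $603 the firm would lose by shutting down; producing recovers $486 of fixed cost.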